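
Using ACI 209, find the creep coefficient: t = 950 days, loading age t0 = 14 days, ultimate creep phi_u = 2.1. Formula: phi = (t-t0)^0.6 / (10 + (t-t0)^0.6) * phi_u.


dt = 950 - 14 = 936
phi = 936^0.6 / (10 + 936^0.6) * 2.1
= 1.803

1.803


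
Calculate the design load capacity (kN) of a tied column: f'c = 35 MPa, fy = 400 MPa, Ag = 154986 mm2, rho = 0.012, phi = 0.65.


Ast = rho * Ag = 0.012 * 154986 = 1859.832 mm2
phi*Pn = 0.65 * 0.80 * (0.85 * 35 * (154986 - 1859.832) + 400 * 1859.832) / 1000
= 2755.71 kN

2755.71


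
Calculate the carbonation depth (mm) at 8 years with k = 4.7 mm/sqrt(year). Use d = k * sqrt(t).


depth = k * sqrt(t)
= 4.7 * sqrt(8)
= 13.29 mm

13.29


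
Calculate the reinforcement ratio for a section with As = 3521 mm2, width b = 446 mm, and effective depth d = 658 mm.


rho = As / (b * d)
= 3521 / (446 * 658)
= 0.012

0.012


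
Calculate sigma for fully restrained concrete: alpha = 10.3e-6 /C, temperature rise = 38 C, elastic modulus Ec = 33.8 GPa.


sigma = alpha * dT * Ec
= 10.3e-6 * 38 * 33.8 * 1000
= 13.229 MPa

13.229


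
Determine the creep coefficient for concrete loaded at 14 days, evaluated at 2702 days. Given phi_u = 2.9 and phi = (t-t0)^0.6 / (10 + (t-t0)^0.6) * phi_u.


dt = 2702 - 14 = 2688
phi = 2688^0.6 / (10 + 2688^0.6) * 2.9
= 2.667

2.667


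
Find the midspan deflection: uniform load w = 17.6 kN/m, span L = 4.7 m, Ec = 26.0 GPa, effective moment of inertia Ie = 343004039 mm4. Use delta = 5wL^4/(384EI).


Convert: L = 4.7 m = 4700 mm, Ec = 26.0 GPa = 26000 MPa
delta = 5 * 17.6 * 4700^4 / (384 * 26000 * 343004039)
= 12.54 mm

12.54


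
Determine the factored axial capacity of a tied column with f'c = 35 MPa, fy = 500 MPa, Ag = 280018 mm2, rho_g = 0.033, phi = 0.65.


Ast = rho * Ag = 0.033 * 280018 = 9240.594 mm2
phi*Pn = 0.65 * 0.80 * (0.85 * 35 * (280018 - 9240.594) + 500 * 9240.594) / 1000
= 6591.48 kN

6591.48


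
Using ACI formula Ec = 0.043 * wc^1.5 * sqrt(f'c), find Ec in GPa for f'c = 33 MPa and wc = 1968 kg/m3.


Ec = 0.043 * 1968^1.5 * sqrt(33) / 1000
= 21.57 GPa

21.57


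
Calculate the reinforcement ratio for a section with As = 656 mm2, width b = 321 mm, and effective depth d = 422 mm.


rho = As / (b * d)
= 656 / (321 * 422)
= 0.0048

0.0048


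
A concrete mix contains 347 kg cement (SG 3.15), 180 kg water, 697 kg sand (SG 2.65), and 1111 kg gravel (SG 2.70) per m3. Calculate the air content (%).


Vol cement = 347 / (3.15 * 1000) = 0.110159 m3
Vol water = 180 / 1000 = 0.18 m3
Vol sand = 697 / (2.65 * 1000) = 0.263019 m3
Vol gravel = 1111 / (2.70 * 1000) = 0.411481 m3
Total solid + water volume = 0.964659 m3
Air = (1 - 0.964659) * 100 = 3.53%

3.53


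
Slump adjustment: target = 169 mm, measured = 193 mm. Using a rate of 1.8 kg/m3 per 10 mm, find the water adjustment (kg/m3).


Difference = 169 - 193 = -24 mm
Water adjustment = -24 * 1.8 / 10 = -4.3 kg/m3

-4.3


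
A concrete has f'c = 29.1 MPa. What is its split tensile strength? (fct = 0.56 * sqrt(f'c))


fct = 0.56 * sqrt(29.1)
= 0.56 * 5.394
= 3.021 MPa

3.021


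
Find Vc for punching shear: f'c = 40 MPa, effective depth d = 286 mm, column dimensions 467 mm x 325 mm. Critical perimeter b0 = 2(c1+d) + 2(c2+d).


b0 = 2*(467 + 286) + 2*(325 + 286) = 2728 mm
Vc = 0.33 * sqrt(40) * 2728 * 286 / 1000
= 1628.37 kN

1628.37


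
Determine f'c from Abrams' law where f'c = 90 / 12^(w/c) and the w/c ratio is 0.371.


f'c = 90 / 12^0.371
= 90 / 2.514
= 35.8 MPa

35.8


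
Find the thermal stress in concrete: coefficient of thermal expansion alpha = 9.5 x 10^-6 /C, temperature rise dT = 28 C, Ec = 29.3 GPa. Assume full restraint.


sigma = alpha * dT * Ec
= 9.5e-6 * 28 * 29.3 * 1000
= 7.794 MPa

7.794


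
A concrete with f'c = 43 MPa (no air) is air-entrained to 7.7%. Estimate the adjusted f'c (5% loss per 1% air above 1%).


Strength loss = (7.7 - 1) * 5 = 33.5%
f'c = 43 * (1 - 33.5/100)
= 28.6 MPa

28.6


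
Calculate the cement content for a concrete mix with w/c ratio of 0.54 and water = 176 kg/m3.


Cement = water / (w/c)
= 176 / 0.54
= 325.9 kg/m3

325.9


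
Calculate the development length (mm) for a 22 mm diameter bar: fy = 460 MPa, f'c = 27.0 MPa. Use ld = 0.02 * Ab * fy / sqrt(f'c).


Ab = pi * 22^2 / 4 = 380.133 mm2
ld = 0.02 * 380.133 * 460 / sqrt(27.0)
= 673.0 mm

673.0


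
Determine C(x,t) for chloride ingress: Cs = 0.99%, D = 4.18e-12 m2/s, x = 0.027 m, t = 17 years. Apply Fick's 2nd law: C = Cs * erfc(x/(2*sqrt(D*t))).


t_seconds = 17 * 365.25 * 24 * 3600 = 536479200.0 s
arg = 0.027 / (2 * sqrt(4.18e-12 * 536479200.0))
= 0.2851
erfc(0.2851) = 0.6868
C = 0.99 * 0.6868 = 0.68%

0.68


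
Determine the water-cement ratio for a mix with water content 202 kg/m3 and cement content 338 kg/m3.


w/c = water / cement
w/c = 202 / 338 = 0.598

0.598


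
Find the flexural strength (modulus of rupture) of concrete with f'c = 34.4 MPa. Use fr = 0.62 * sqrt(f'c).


fr = 0.62 * sqrt(34.4)
= 3.636 MPa

3.636


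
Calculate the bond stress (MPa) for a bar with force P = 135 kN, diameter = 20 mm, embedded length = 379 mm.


u = P / (pi * db * ld)
= 135 * 1000 / (pi * 20 * 379)
= 5.669 MPa

5.669


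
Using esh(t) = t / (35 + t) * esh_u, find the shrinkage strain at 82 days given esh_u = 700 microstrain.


esh(82) = 82 / (35 + 82) * 700
= 82 / 117 * 700
= 490.6 microstrain

490.6


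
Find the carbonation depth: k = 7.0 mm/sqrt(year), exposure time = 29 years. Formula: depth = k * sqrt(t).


depth = k * sqrt(t)
= 7.0 * sqrt(29)
= 37.7 mm

37.7


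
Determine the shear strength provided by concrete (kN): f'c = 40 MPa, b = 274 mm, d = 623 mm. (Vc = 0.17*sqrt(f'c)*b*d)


Vc = 0.17 * sqrt(40) * 274 * 623 / 1000
= 183.53 kN

183.53


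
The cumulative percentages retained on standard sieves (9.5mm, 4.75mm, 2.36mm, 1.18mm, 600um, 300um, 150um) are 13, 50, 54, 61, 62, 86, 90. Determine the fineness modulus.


FM = sum(cumulative % retained) / 100
= 416 / 100
= 4.16

4.16


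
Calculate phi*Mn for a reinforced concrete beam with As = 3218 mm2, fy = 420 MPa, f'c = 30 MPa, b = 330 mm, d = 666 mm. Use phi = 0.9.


a = As * fy / (0.85 * f'c * b)
= 3218 * 420 / (0.85 * 30 * 330)
= 160.6132 mm
Mn = As * fy * (d - a/2) / 10^6
= 791.5998 kN-m
phi*Mn = 0.9 * 791.5998 = 712.44 kN-m

712.44


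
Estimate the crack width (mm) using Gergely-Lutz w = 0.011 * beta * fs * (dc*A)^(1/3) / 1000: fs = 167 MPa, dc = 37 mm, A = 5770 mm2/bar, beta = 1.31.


w = 0.011 * beta * fs * (dc * A)^(1/3) / 1000
= 0.011 * 1.31 * 167 * (37 * 5770)^(1/3) / 1000
= 0.144 mm

0.144


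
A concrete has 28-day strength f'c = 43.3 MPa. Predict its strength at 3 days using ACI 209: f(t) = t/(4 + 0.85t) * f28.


f(3) = 3 / (4 + 0.85 * 3) * 43.3
= 3 / 6.55 * 43.3
= 19.83 MPa

19.83


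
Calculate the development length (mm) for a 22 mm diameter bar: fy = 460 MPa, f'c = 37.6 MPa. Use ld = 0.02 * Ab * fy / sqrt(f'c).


Ab = pi * 22^2 / 4 = 380.133 mm2
ld = 0.02 * 380.133 * 460 / sqrt(37.6)
= 570.3 mm

570.3


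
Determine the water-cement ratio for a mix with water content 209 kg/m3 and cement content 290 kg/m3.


w/c = water / cement
w/c = 209 / 290 = 0.721

0.721


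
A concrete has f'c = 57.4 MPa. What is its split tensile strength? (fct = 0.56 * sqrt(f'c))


fct = 0.56 * sqrt(57.4)
= 0.56 * 7.576
= 4.243 MPa

4.243


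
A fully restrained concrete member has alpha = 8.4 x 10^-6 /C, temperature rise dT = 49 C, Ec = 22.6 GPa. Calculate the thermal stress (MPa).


sigma = alpha * dT * Ec
= 8.4e-6 * 49 * 22.6 * 1000
= 9.302 MPa

9.302


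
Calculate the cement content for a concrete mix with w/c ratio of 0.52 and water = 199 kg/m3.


Cement = water / (w/c)
= 199 / 0.52
= 382.7 kg/m3

382.7


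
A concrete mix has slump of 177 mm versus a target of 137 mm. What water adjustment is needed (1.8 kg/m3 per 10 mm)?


Difference = 137 - 177 = -40 mm
Water adjustment = -40 * 1.8 / 10 = -7.2 kg/m3

-7.2


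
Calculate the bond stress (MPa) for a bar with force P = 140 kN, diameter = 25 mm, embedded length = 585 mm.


u = P / (pi * db * ld)
= 140 * 1000 / (pi * 25 * 585)
= 3.047 MPa

3.047


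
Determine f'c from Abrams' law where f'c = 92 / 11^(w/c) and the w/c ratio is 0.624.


f'c = 92 / 11^0.624
= 92 / 4.465
= 20.6 MPa

20.6


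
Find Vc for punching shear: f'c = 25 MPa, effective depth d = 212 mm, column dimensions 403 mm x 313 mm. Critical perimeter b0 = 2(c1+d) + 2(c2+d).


b0 = 2*(403 + 212) + 2*(313 + 212) = 2280 mm
Vc = 0.33 * sqrt(25) * 2280 * 212 / 1000
= 797.54 kN

797.54


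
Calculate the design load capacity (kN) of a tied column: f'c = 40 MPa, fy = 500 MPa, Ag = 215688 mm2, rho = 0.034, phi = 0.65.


Ast = rho * Ag = 0.034 * 215688 = 7333.392 mm2
phi*Pn = 0.65 * 0.80 * (0.85 * 40 * (215688 - 7333.392) + 500 * 7333.392) / 1000
= 5590.39 kN

5590.39


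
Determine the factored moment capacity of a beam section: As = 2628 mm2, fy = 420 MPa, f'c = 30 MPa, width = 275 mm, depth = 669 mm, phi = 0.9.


a = As * fy / (0.85 * f'c * b)
= 2628 * 420 / (0.85 * 30 * 275)
= 157.3989 mm
Mn = As * fy * (d - a/2) / 10^6
= 651.5501 kN-m
phi*Mn = 0.9 * 651.5501 = 586.4 kN-m

586.4


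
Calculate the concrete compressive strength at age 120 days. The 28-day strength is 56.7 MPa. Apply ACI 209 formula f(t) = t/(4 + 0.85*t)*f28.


f(120) = 120 / (4 + 0.85 * 120) * 56.7
= 120 / 106.0 * 56.7
= 64.19 MPa

64.19


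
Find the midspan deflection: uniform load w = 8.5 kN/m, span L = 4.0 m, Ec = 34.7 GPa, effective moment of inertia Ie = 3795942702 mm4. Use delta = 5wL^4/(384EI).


Convert: L = 4.0 m = 4000 mm, Ec = 34.7 GPa = 34700 MPa
delta = 5 * 8.5 * 4000^4 / (384 * 34700 * 3795942702)
= 0.22 mm

0.22


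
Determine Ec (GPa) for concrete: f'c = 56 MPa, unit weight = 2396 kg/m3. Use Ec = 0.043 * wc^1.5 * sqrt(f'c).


Ec = 0.043 * 2396^1.5 * sqrt(56) / 1000
= 37.74 GPa

37.74


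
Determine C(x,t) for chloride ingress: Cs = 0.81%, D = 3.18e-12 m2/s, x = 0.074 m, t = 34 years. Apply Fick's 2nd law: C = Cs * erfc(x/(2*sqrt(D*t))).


t_seconds = 34 * 365.25 * 24 * 3600 = 1072958400.0 s
arg = 0.074 / (2 * sqrt(3.18e-12 * 1072958400.0))
= 0.6334
erfc(0.6334) = 0.3704
C = 0.81 * 0.3704 = 0.3%

0.3


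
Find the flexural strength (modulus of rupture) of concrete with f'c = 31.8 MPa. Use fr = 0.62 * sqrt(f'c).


fr = 0.62 * sqrt(31.8)
= 3.496 MPa

3.496


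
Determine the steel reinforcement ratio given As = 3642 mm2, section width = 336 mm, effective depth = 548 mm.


rho = As / (b * d)
= 3642 / (336 * 548)
= 0.0198

0.0198


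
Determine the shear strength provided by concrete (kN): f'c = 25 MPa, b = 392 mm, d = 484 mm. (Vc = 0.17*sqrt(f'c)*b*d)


Vc = 0.17 * sqrt(25) * 392 * 484 / 1000
= 161.27 kN

161.27


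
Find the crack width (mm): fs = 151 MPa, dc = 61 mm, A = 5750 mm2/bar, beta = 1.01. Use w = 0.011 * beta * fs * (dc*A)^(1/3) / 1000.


w = 0.011 * beta * fs * (dc * A)^(1/3) / 1000
= 0.011 * 1.01 * 151 * (61 * 5750)^(1/3) / 1000
= 0.118 mm

0.118


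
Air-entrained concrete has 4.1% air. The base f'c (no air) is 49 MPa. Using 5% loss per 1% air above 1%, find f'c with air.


Strength loss = (4.1 - 1) * 5 = 15.5%
f'c = 49 * (1 - 15.5/100)
= 41.41 MPa

41.41


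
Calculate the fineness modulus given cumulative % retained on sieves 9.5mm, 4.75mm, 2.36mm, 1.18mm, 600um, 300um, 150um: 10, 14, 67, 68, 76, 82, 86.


FM = sum(cumulative % retained) / 100
= 403 / 100
= 4.03

4.03


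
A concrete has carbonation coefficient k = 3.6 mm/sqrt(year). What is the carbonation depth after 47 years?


depth = k * sqrt(t)
= 3.6 * sqrt(47)
= 24.68 mm

24.68


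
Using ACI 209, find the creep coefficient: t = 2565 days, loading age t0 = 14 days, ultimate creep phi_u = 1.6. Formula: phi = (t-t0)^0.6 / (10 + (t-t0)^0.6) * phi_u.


dt = 2565 - 14 = 2551
phi = 2551^0.6 / (10 + 2551^0.6) * 1.6
= 1.467

1.467


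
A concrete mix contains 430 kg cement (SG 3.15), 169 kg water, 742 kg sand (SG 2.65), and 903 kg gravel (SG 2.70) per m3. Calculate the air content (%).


Vol cement = 430 / (3.15 * 1000) = 0.136508 m3
Vol water = 169 / 1000 = 0.169 m3
Vol sand = 742 / (2.65 * 1000) = 0.28 m3
Vol gravel = 903 / (2.70 * 1000) = 0.334444 m3
Total solid + water volume = 0.919952 m3
Air = (1 - 0.919952) * 100 = 8.0%

8.0


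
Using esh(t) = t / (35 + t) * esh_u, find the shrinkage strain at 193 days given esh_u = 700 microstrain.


esh(193) = 193 / (35 + 193) * 700
= 193 / 228 * 700
= 592.5 microstrain

592.5


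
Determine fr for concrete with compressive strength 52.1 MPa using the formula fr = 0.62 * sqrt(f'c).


fr = 0.62 * sqrt(52.1)
= 4.475 MPa

4.475


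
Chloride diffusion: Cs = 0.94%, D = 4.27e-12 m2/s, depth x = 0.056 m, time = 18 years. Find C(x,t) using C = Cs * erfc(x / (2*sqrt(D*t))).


t_seconds = 18 * 365.25 * 24 * 3600 = 568036800.0 s
arg = 0.056 / (2 * sqrt(4.27e-12 * 568036800.0))
= 0.5685
erfc(0.5685) = 0.4214
C = 0.94 * 0.4214 = 0.3961%

0.3961


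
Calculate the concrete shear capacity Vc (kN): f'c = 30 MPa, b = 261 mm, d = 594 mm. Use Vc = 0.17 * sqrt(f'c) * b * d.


Vc = 0.17 * sqrt(30) * 261 * 594 / 1000
= 144.36 kN

144.36


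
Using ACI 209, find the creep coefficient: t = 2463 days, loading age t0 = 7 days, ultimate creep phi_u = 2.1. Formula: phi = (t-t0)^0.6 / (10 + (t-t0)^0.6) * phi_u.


dt = 2463 - 7 = 2456
phi = 2456^0.6 / (10 + 2456^0.6) * 2.1
= 1.922

1.922


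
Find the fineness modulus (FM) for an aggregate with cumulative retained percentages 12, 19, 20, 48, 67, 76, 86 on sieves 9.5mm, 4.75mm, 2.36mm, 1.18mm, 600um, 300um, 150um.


FM = sum(cumulative % retained) / 100
= 328 / 100
= 3.28

3.28


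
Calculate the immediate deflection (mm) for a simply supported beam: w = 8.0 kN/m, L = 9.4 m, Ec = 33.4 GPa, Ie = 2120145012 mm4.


Convert: L = 9.4 m = 9400 mm, Ec = 33.4 GPa = 33400 MPa
delta = 5 * 8.0 * 9400^4 / (384 * 33400 * 2120145012)
= 11.48 mm

11.48


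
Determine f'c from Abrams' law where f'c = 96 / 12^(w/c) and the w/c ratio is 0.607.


f'c = 96 / 12^0.607
= 96 / 4.519
= 21.24 MPa

21.24


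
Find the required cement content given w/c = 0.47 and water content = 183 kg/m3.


Cement = water / (w/c)
= 183 / 0.47
= 389.4 kg/m3

389.4


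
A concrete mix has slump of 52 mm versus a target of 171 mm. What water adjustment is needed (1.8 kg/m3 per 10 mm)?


Difference = 171 - 52 = 119 mm
Water adjustment = 119 * 1.8 / 10 = 21.4 kg/m3

21.4


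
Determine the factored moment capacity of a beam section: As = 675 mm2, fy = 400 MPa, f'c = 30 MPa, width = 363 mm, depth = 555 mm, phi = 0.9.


a = As * fy / (0.85 * f'c * b)
= 675 * 400 / (0.85 * 30 * 363)
= 29.1687 mm
Mn = As * fy * (d - a/2) / 10^6
= 145.9122 kN-m
phi*Mn = 0.9 * 145.9122 = 131.32 kN-m

131.32


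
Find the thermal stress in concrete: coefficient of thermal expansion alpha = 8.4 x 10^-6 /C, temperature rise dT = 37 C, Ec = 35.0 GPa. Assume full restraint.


sigma = alpha * dT * Ec
= 8.4e-6 * 37 * 35.0 * 1000
= 10.878 MPa

10.878


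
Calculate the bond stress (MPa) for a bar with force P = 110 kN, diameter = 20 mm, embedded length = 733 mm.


u = P / (pi * db * ld)
= 110 * 1000 / (pi * 20 * 733)
= 2.388 MPa

2.388


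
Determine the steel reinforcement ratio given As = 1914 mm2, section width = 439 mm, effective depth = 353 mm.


rho = As / (b * d)
= 1914 / (439 * 353)
= 0.0124

0.0124


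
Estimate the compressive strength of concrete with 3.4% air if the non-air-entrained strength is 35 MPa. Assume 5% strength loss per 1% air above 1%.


Strength loss = (3.4 - 1) * 5 = 12.0%
f'c = 35 * (1 - 12.0/100)
= 30.8 MPa

30.8


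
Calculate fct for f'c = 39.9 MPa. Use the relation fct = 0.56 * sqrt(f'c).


fct = 0.56 * sqrt(39.9)
= 0.56 * 6.317
= 3.537 MPa

3.537


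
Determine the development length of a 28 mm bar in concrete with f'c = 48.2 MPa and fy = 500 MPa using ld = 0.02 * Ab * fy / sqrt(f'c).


Ab = pi * 28^2 / 4 = 615.752 mm2
ld = 0.02 * 615.752 * 500 / sqrt(48.2)
= 886.9 mm

886.9


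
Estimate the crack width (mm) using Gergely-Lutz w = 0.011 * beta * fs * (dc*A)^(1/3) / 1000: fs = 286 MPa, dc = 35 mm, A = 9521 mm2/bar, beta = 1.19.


w = 0.011 * beta * fs * (dc * A)^(1/3) / 1000
= 0.011 * 1.19 * 286 * (35 * 9521)^(1/3) / 1000
= 0.26 mm

0.26


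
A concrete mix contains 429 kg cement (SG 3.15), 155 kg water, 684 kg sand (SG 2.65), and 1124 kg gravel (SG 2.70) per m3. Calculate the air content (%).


Vol cement = 429 / (3.15 * 1000) = 0.13619 m3
Vol water = 155 / 1000 = 0.155 m3
Vol sand = 684 / (2.65 * 1000) = 0.258113 m3
Vol gravel = 1124 / (2.70 * 1000) = 0.416296 m3
Total solid + water volume = 0.9656 m3
Air = (1 - 0.9656) * 100 = 3.44%

3.44


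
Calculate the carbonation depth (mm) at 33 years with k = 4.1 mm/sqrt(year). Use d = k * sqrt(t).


depth = k * sqrt(t)
= 4.1 * sqrt(33)
= 23.55 mm

23.55


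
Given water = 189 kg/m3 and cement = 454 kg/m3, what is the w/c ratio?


w/c = water / cement
w/c = 189 / 454 = 0.416

0.416


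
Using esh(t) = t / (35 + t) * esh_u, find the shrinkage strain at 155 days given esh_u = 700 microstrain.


esh(155) = 155 / (35 + 155) * 700
= 155 / 190 * 700
= 571.1 microstrain

571.1


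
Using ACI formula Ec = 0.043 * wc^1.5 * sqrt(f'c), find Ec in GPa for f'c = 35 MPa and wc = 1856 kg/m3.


Ec = 0.043 * 1856^1.5 * sqrt(35) / 1000
= 20.34 GPa

20.34


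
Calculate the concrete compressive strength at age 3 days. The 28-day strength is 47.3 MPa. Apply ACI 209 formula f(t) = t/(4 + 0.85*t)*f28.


f(3) = 3 / (4 + 0.85 * 3) * 47.3
= 3 / 6.55 * 47.3
= 21.66 MPa

21.66


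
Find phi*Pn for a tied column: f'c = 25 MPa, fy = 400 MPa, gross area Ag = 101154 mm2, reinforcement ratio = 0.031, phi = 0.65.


Ast = rho * Ag = 0.031 * 101154 = 3135.774 mm2
phi*Pn = 0.65 * 0.80 * (0.85 * 25 * (101154 - 3135.774) + 400 * 3135.774) / 1000
= 1735.34 kN

1735.34


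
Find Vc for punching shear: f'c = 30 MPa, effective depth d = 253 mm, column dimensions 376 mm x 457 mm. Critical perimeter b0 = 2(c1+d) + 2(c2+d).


b0 = 2*(376 + 253) + 2*(457 + 253) = 2678 mm
Vc = 0.33 * sqrt(30) * 2678 * 253 / 1000
= 1224.63 kN

1224.63


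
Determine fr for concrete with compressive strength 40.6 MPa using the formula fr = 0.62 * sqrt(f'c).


fr = 0.62 * sqrt(40.6)
= 3.951 MPa

3.951


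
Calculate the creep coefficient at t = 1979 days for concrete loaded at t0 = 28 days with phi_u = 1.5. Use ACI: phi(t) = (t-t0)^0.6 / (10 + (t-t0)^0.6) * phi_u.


dt = 1979 - 28 = 1951
phi = 1951^0.6 / (10 + 1951^0.6) * 1.5
= 1.356

1.356


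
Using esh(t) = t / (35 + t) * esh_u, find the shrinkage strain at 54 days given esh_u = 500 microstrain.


esh(54) = 54 / (35 + 54) * 500
= 54 / 89 * 500
= 303.4 microstrain

303.4


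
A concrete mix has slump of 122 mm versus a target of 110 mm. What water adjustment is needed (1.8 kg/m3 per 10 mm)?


Difference = 110 - 122 = -12 mm
Water adjustment = -12 * 1.8 / 10 = -2.2 kg/m3

-2.2


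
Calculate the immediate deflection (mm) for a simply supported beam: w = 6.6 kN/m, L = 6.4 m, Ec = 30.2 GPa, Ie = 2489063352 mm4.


Convert: L = 6.4 m = 6400 mm, Ec = 30.2 GPa = 30200 MPa
delta = 5 * 6.6 * 6400^4 / (384 * 30200 * 2489063352)
= 1.92 mm

1.92


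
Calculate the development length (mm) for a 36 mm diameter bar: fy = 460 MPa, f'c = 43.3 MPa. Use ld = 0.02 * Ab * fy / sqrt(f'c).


Ab = pi * 36^2 / 4 = 1017.876 mm2
ld = 0.02 * 1017.876 * 460 / sqrt(43.3)
= 1423.1 mm

1423.1


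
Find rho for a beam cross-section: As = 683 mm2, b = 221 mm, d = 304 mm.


rho = As / (b * d)
= 683 / (221 * 304)
= 0.0102

0.0102


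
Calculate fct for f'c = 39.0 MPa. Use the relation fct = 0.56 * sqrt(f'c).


fct = 0.56 * sqrt(39.0)
= 0.56 * 6.245
= 3.497 MPa

3.497


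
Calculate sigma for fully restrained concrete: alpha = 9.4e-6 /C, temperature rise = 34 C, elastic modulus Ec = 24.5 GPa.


sigma = alpha * dT * Ec
= 9.4e-6 * 34 * 24.5 * 1000
= 7.83 MPa

7.83


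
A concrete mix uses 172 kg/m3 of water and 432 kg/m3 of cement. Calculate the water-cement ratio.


w/c = water / cement
w/c = 172 / 432 = 0.398

0.398


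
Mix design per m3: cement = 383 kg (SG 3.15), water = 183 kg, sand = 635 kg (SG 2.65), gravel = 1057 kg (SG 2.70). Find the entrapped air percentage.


Vol cement = 383 / (3.15 * 1000) = 0.121587 m3
Vol water = 183 / 1000 = 0.183 m3
Vol sand = 635 / (2.65 * 1000) = 0.239623 m3
Vol gravel = 1057 / (2.70 * 1000) = 0.391481 m3
Total solid + water volume = 0.935691 m3
Air = (1 - 0.935691) * 100 = 6.43%

6.43


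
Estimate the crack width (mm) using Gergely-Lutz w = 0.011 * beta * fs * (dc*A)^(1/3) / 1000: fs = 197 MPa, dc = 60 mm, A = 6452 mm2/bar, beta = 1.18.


w = 0.011 * beta * fs * (dc * A)^(1/3) / 1000
= 0.011 * 1.18 * 197 * (60 * 6452)^(1/3) / 1000
= 0.186 mm

0.186


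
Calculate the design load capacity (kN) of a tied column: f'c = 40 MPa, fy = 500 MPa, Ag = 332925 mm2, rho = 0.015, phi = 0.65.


Ast = rho * Ag = 0.015 * 332925 = 4993.875 mm2
phi*Pn = 0.65 * 0.80 * (0.85 * 40 * (332925 - 4993.875) + 500 * 4993.875) / 1000
= 7096.23 kN

7096.23


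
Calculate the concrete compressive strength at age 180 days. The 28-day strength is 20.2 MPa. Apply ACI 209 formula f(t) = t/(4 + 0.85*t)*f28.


f(180) = 180 / (4 + 0.85 * 180) * 20.2
= 180 / 157.0 * 20.2
= 23.16 MPa

23.16


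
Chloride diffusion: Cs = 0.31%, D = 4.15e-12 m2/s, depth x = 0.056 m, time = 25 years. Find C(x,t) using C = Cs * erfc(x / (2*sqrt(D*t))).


t_seconds = 25 * 365.25 * 24 * 3600 = 788940000.0 s
arg = 0.056 / (2 * sqrt(4.15e-12 * 788940000.0))
= 0.4893
erfc(0.4893) = 0.4889
C = 0.31 * 0.4889 = 0.1516%

0.1516


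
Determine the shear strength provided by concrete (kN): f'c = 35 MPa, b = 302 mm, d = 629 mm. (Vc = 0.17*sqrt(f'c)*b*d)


Vc = 0.17 * sqrt(35) * 302 * 629 / 1000
= 191.05 kN

191.05


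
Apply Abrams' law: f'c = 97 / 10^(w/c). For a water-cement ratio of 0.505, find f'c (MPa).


f'c = 97 / 10^0.505
= 97 / 3.199
= 30.32 MPa

30.32


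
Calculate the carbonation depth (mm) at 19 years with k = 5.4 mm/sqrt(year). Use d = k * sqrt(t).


depth = k * sqrt(t)
= 5.4 * sqrt(19)
= 23.54 mm

23.54


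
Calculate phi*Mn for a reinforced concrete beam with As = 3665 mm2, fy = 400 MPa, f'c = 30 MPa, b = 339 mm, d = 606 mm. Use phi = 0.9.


a = As * fy / (0.85 * f'c * b)
= 3665 * 400 / (0.85 * 30 * 339)
= 169.5876 mm
Mn = As * fy * (d - a/2) / 10^6
= 764.0883 kN-m
phi*Mn = 0.9 * 764.0883 = 687.68 kN-m

687.68


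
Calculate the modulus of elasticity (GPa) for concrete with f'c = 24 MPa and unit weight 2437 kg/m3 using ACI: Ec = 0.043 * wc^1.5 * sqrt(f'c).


Ec = 0.043 * 2437^1.5 * sqrt(24) / 1000
= 25.34 GPa

25.34


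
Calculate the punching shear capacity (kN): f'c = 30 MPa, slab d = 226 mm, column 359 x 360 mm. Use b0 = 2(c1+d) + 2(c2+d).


b0 = 2*(359 + 226) + 2*(360 + 226) = 2342 mm
Vc = 0.33 * sqrt(30) * 2342 * 226 / 1000
= 956.69 kN

956.69


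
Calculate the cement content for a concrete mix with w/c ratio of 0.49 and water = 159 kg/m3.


Cement = water / (w/c)
= 159 / 0.49
= 324.5 kg/m3

324.5


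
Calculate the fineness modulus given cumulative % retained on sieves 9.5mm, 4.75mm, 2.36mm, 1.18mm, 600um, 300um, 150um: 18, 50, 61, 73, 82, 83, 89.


FM = sum(cumulative % retained) / 100
= 456 / 100
= 4.56

4.56


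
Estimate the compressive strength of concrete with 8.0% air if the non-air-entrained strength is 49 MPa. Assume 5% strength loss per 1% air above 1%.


Strength loss = (8.0 - 1) * 5 = 35.0%
f'c = 49 * (1 - 35.0/100)
= 31.85 MPa

31.85


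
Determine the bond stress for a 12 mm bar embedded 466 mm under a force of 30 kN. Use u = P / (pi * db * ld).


u = P / (pi * db * ld)
= 30 * 1000 / (pi * 12 * 466)
= 1.708 MPa

1.708


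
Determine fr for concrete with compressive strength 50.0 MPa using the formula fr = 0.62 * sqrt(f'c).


fr = 0.62 * sqrt(50.0)
= 4.384 MPa

4.384


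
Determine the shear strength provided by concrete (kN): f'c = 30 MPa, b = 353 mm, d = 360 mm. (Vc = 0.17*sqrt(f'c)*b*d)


Vc = 0.17 * sqrt(30) * 353 * 360 / 1000
= 118.33 kN

118.33


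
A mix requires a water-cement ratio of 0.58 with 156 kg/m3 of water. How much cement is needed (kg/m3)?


Cement = water / (w/c)
= 156 / 0.58
= 269.0 kg/m3

269.0


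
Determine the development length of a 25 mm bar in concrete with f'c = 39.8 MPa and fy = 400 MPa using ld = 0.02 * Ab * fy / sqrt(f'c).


Ab = pi * 25^2 / 4 = 490.874 mm2
ld = 0.02 * 490.874 * 400 / sqrt(39.8)
= 622.5 mm

622.5


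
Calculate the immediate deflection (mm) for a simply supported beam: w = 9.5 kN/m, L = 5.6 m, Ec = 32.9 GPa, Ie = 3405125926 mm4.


Convert: L = 5.6 m = 5600 mm, Ec = 32.9 GPa = 32900 MPa
delta = 5 * 9.5 * 5600^4 / (384 * 32900 * 3405125926)
= 1.09 mm

1.09


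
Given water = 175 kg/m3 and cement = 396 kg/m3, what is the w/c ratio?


w/c = water / cement
w/c = 175 / 396 = 0.442

0.442


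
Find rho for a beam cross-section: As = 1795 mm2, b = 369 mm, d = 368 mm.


rho = As / (b * d)
= 1795 / (369 * 368)
= 0.0132

0.0132


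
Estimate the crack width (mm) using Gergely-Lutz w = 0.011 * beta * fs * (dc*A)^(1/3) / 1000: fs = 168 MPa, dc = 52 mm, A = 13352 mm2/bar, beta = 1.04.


w = 0.011 * beta * fs * (dc * A)^(1/3) / 1000
= 0.011 * 1.04 * 168 * (52 * 13352)^(1/3) / 1000
= 0.17 mm

0.17


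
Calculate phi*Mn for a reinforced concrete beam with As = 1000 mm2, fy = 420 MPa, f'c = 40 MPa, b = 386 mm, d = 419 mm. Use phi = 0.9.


a = As * fy / (0.85 * f'c * b)
= 1000 * 420 / (0.85 * 40 * 386)
= 32.0024 mm
Mn = As * fy * (d - a/2) / 10^6
= 169.2595 kN-m
phi*Mn = 0.9 * 169.2595 = 152.33 kN-m

152.33


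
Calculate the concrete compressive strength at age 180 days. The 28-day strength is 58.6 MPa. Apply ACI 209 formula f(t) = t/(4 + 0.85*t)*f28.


f(180) = 180 / (4 + 0.85 * 180) * 58.6
= 180 / 157.0 * 58.6
= 67.18 MPa

67.18


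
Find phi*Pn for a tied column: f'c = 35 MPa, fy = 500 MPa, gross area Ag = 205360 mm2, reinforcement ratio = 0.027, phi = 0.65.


Ast = rho * Ag = 0.027 * 205360 = 5544.72 mm2
phi*Pn = 0.65 * 0.80 * (0.85 * 35 * (205360 - 5544.72) + 500 * 5544.72) / 1000
= 4532.77 kN

4532.77


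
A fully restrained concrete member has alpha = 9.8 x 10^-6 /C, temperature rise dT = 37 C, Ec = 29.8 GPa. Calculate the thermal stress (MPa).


sigma = alpha * dT * Ec
= 9.8e-6 * 37 * 29.8 * 1000
= 10.805 MPa

10.805


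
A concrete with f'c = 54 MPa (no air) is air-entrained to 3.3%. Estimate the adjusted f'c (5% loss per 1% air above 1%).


Strength loss = (3.3 - 1) * 5 = 11.5%
f'c = 54 * (1 - 11.5/100)
= 47.79 MPa

47.79


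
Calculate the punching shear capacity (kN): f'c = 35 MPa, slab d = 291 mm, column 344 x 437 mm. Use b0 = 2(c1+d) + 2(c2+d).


b0 = 2*(344 + 291) + 2*(437 + 291) = 2726 mm
Vc = 0.33 * sqrt(35) * 2726 * 291 / 1000
= 1548.7 kN

1548.7


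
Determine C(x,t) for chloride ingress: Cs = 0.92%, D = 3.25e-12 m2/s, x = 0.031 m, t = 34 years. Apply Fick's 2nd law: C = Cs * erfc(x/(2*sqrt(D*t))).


t_seconds = 34 * 365.25 * 24 * 3600 = 1072958400.0 s
arg = 0.031 / (2 * sqrt(3.25e-12 * 1072958400.0))
= 0.2625
erfc(0.2625) = 0.7105
C = 0.92 * 0.7105 = 0.6536%

0.6536


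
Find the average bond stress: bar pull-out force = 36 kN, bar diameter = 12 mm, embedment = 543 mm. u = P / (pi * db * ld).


u = P / (pi * db * ld)
= 36 * 1000 / (pi * 12 * 543)
= 1.759 MPa

1.759


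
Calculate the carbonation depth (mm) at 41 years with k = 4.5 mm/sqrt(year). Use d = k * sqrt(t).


depth = k * sqrt(t)
= 4.5 * sqrt(41)
= 28.81 mm

28.81


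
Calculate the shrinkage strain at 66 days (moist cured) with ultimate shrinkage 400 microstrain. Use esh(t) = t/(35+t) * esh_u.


esh(66) = 66 / (35 + 66) * 400
= 66 / 101 * 400
= 261.4 microstrain

261.4


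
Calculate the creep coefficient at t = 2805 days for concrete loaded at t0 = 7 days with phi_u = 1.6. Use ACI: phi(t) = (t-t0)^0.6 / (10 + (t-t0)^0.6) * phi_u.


dt = 2805 - 7 = 2798
phi = 2798^0.6 / (10 + 2798^0.6) * 1.6
= 1.474

1.474


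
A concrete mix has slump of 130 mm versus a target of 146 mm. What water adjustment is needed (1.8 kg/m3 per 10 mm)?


Difference = 146 - 130 = 16 mm
Water adjustment = 16 * 1.8 / 10 = 2.9 kg/m3

2.9


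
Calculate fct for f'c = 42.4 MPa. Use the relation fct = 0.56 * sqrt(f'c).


fct = 0.56 * sqrt(42.4)
= 0.56 * 6.512
= 3.646 MPa

3.646


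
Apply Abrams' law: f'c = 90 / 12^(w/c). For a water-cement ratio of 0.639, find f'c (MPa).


f'c = 90 / 12^0.639
= 90 / 4.893
= 18.39 MPa

18.39


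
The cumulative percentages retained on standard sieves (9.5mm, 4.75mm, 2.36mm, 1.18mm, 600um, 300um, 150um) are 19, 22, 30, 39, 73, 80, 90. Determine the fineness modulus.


FM = sum(cumulative % retained) / 100
= 353 / 100
= 3.53

3.53


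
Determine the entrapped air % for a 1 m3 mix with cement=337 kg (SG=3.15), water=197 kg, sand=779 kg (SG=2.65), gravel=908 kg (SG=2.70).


Vol cement = 337 / (3.15 * 1000) = 0.106984 m3
Vol water = 197 / 1000 = 0.197 m3
Vol sand = 779 / (2.65 * 1000) = 0.293962 m3
Vol gravel = 908 / (2.70 * 1000) = 0.336296 m3
Total solid + water volume = 0.934243 m3
Air = (1 - 0.934243) * 100 = 6.58%

6.58


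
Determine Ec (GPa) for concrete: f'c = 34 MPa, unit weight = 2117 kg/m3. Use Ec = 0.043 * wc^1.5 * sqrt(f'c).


Ec = 0.043 * 2117^1.5 * sqrt(34) / 1000
= 24.42 GPa

24.42


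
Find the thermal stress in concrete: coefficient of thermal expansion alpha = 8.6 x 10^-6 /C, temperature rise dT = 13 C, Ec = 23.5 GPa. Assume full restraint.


sigma = alpha * dT * Ec
= 8.6e-6 * 13 * 23.5 * 1000
= 2.627 MPa

2.627


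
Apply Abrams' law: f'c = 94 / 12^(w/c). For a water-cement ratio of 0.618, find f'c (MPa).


f'c = 94 / 12^0.618
= 94 / 4.644
= 20.24 MPa

20.24


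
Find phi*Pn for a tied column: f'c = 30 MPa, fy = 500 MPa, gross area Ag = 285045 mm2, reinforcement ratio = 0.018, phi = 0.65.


Ast = rho * Ag = 0.018 * 285045 = 5130.81 mm2
phi*Pn = 0.65 * 0.80 * (0.85 * 30 * (285045 - 5130.81) + 500 * 5130.81) / 1000
= 5045.67 kN

5045.67


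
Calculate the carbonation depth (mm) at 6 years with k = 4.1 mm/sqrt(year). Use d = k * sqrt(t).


depth = k * sqrt(t)
= 4.1 * sqrt(6)
= 10.04 mm

10.04


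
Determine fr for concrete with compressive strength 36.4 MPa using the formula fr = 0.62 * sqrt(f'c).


fr = 0.62 * sqrt(36.4)
= 3.741 MPa

3.741


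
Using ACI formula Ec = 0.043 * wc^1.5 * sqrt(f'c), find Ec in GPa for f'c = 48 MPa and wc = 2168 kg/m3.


Ec = 0.043 * 2168^1.5 * sqrt(48) / 1000
= 30.07 GPa

30.07


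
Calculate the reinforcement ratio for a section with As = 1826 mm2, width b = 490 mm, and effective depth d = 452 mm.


rho = As / (b * d)
= 1826 / (490 * 452)
= 0.0082

0.0082


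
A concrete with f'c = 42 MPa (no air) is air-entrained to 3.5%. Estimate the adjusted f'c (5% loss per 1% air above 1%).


Strength loss = (3.5 - 1) * 5 = 12.5%
f'c = 42 * (1 - 12.5/100)
= 36.75 MPa

36.75


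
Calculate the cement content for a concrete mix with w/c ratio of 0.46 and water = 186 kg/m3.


Cement = water / (w/c)
= 186 / 0.46
= 404.3 kg/m3

404.3


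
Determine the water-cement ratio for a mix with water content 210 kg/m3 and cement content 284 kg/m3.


w/c = water / cement
w/c = 210 / 284 = 0.739

0.739


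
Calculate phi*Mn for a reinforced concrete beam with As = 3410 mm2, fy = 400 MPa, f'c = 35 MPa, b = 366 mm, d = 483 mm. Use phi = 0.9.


a = As * fy / (0.85 * f'c * b)
= 3410 * 400 / (0.85 * 35 * 366)
= 125.2698 mm
Mn = As * fy * (d - a/2) / 10^6
= 573.378 kN-m
phi*Mn = 0.9 * 573.378 = 516.04 kN-m

516.04


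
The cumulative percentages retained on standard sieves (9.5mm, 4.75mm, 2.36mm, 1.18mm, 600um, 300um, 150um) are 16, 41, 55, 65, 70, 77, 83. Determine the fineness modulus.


FM = sum(cumulative % retained) / 100
= 407 / 100
= 4.07

4.07


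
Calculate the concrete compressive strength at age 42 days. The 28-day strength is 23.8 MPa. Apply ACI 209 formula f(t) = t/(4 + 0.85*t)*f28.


f(42) = 42 / (4 + 0.85 * 42) * 23.8
= 42 / 39.7 * 23.8
= 25.18 MPa

25.18


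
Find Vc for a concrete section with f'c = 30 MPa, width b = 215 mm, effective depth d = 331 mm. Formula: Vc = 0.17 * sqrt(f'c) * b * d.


Vc = 0.17 * sqrt(30) * 215 * 331 / 1000
= 66.26 kN

66.26


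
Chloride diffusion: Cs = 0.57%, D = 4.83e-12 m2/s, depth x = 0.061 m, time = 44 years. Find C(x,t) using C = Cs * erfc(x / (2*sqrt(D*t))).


t_seconds = 44 * 365.25 * 24 * 3600 = 1388534400.0 s
arg = 0.061 / (2 * sqrt(4.83e-12 * 1388534400.0))
= 0.3724
erfc(0.3724) = 0.5984
C = 0.57 * 0.5984 = 0.3411%

0.3411


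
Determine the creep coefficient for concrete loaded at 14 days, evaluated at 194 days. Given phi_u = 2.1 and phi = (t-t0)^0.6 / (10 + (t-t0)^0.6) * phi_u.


dt = 194 - 14 = 180
phi = 180^0.6 / (10 + 180^0.6) * 2.1
= 1.455

1.455


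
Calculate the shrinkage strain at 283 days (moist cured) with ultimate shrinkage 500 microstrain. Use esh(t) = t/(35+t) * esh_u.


esh(283) = 283 / (35 + 283) * 500
= 283 / 318 * 500
= 445.0 microstrain

445.0


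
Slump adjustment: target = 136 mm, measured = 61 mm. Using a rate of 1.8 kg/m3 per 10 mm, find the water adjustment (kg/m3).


Difference = 136 - 61 = 75 mm
Water adjustment = 75 * 1.8 / 10 = 13.5 kg/m3

13.5


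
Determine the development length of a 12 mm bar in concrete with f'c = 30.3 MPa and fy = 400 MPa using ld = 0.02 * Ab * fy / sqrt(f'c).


Ab = pi * 12^2 / 4 = 113.097 mm2
ld = 0.02 * 113.097 * 400 / sqrt(30.3)
= 164.4 mm

164.4


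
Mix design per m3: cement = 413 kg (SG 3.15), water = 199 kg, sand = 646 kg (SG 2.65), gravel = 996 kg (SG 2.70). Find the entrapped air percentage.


Vol cement = 413 / (3.15 * 1000) = 0.131111 m3
Vol water = 199 / 1000 = 0.199 m3
Vol sand = 646 / (2.65 * 1000) = 0.243774 m3
Vol gravel = 996 / (2.70 * 1000) = 0.368889 m3
Total solid + water volume = 0.942774 m3
Air = (1 - 0.942774) * 100 = 5.72%

5.72


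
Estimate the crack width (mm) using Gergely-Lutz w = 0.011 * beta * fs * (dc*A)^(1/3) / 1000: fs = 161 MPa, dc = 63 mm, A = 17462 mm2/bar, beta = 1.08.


w = 0.011 * beta * fs * (dc * A)^(1/3) / 1000
= 0.011 * 1.08 * 161 * (63 * 17462)^(1/3) / 1000
= 0.197 mm

0.197


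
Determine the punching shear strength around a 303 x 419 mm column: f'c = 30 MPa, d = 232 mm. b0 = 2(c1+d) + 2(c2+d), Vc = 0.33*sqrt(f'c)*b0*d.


b0 = 2*(303 + 232) + 2*(419 + 232) = 2372 mm
Vc = 0.33 * sqrt(30) * 2372 * 232 / 1000
= 994.67 kN

994.67


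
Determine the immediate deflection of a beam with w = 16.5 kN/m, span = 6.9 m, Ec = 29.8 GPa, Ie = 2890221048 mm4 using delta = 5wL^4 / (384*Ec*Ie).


Convert: L = 6.9 m = 6900 mm, Ec = 29.8 GPa = 29800 MPa
delta = 5 * 16.5 * 6900^4 / (384 * 29800 * 2890221048)
= 5.65 mm

5.65


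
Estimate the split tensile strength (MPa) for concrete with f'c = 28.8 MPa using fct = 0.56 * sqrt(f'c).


fct = 0.56 * sqrt(28.8)
= 0.56 * 5.367
= 3.005 MPa

3.005


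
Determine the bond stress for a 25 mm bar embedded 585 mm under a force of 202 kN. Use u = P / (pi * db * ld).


u = P / (pi * db * ld)
= 202 * 1000 / (pi * 25 * 585)
= 4.396 MPa

4.396


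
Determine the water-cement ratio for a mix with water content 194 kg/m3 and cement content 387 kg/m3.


w/c = water / cement
w/c = 194 / 387 = 0.501

0.501


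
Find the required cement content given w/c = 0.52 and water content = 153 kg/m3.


Cement = water / (w/c)
= 153 / 0.52
= 294.2 kg/m3

294.2


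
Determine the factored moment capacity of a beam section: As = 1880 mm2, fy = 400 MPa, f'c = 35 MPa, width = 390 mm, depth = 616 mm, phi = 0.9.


a = As * fy / (0.85 * f'c * b)
= 1880 * 400 / (0.85 * 35 * 390)
= 64.8136 mm
Mn = As * fy * (d - a/2) / 10^6
= 438.8621 kN-m
phi*Mn = 0.9 * 438.8621 = 394.98 kN-m

394.98


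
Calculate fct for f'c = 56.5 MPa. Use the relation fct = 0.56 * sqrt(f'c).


fct = 0.56 * sqrt(56.5)
= 0.56 * 7.517
= 4.209 MPa

4.209


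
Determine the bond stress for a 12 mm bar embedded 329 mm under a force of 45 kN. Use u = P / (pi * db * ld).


u = P / (pi * db * ld)
= 45 * 1000 / (pi * 12 * 329)
= 3.628 MPa

3.628


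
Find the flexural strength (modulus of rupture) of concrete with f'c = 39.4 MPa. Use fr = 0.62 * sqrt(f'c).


fr = 0.62 * sqrt(39.4)
= 3.892 MPa

3.892


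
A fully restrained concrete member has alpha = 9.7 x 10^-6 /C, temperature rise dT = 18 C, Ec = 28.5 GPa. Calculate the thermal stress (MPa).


sigma = alpha * dT * Ec
= 9.7e-6 * 18 * 28.5 * 1000
= 4.976 MPa

4.976


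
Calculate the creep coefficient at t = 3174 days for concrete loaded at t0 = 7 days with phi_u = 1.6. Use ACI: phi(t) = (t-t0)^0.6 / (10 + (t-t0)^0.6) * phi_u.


dt = 3174 - 7 = 3167
phi = 3167^0.6 / (10 + 3167^0.6) * 1.6
= 1.482

1.482


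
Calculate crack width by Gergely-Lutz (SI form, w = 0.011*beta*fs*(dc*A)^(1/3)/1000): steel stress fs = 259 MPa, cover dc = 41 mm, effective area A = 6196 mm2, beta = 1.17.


w = 0.011 * beta * fs * (dc * A)^(1/3) / 1000
= 0.011 * 1.17 * 259 * (41 * 6196)^(1/3) / 1000
= 0.211 mm

0.211


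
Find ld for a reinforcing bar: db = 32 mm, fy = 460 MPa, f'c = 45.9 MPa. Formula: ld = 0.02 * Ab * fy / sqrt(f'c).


Ab = pi * 32^2 / 4 = 804.248 mm2
ld = 0.02 * 804.248 * 460 / sqrt(45.9)
= 1092.1 mm

1092.1


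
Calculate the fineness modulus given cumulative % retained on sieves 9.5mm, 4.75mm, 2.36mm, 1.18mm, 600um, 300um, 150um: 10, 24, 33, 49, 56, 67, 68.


FM = sum(cumulative % retained) / 100
= 307 / 100
= 3.07

3.07


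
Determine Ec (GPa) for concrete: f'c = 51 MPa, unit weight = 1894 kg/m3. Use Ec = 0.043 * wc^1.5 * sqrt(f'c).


Ec = 0.043 * 1894^1.5 * sqrt(51) / 1000
= 25.31 GPa

25.31


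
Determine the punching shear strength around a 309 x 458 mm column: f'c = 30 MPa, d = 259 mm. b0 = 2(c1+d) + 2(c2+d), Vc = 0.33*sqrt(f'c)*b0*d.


b0 = 2*(309 + 259) + 2*(458 + 259) = 2570 mm
Vc = 0.33 * sqrt(30) * 2570 * 259 / 1000
= 1203.12 kN

1203.12


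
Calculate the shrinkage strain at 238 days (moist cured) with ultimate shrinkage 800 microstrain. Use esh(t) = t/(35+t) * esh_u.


esh(238) = 238 / (35 + 238) * 800
= 238 / 273 * 800
= 697.4 microstrain

697.4


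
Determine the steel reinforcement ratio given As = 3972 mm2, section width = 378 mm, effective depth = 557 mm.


rho = As / (b * d)
= 3972 / (378 * 557)
= 0.0189

0.0189


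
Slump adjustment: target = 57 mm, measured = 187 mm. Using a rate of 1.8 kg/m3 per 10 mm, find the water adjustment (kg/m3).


Difference = 57 - 187 = -130 mm
Water adjustment = -130 * 1.8 / 10 = -23.4 kg/m3

-23.4


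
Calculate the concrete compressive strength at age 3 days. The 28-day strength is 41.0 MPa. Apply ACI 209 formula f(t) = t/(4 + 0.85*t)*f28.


f(3) = 3 / (4 + 0.85 * 3) * 41.0
= 3 / 6.55 * 41.0
= 18.78 MPa

18.78


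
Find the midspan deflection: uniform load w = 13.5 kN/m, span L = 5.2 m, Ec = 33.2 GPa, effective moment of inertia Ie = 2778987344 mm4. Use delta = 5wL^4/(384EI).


Convert: L = 5.2 m = 5200 mm, Ec = 33.2 GPa = 33200 MPa
delta = 5 * 13.5 * 5200^4 / (384 * 33200 * 2778987344)
= 1.39 mm

1.39


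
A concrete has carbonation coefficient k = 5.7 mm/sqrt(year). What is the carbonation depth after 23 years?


depth = k * sqrt(t)
= 5.7 * sqrt(23)
= 27.34 mm

27.34


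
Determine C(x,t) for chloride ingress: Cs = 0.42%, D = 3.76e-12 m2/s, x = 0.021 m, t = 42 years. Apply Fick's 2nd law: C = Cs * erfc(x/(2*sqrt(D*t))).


t_seconds = 42 * 365.25 * 24 * 3600 = 1325419200.0 s
arg = 0.021 / (2 * sqrt(3.76e-12 * 1325419200.0))
= 0.1487
erfc(0.1487) = 0.8334
C = 0.42 * 0.8334 = 0.35%

0.35
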